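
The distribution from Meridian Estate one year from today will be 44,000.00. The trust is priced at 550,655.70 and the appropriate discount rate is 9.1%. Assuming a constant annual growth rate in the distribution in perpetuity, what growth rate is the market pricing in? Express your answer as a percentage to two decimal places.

P = D₁/(r−g) ⇒ g = r − D₁/P = 0.091 − 44,000.00/550,655.70 = 0.011095

1.11%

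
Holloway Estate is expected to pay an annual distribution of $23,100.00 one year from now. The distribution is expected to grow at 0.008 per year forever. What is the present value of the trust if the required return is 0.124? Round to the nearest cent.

Growing perpetuity: P = D₁ / (r − g) = $23,100.0000 / (0.124 − 0.008) = $199,137.93

$199137.93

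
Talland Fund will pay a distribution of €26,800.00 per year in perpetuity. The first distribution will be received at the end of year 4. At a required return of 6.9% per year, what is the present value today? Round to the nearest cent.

Value at end of year 3: C / r = €26,800.00 / 0.069 = €388,405.7971
Discount to today: PV = €388,405.7971 / (1 + 0.069)^3 = €388,405.7971 / 1.221612 = €317,945.43

€317945.43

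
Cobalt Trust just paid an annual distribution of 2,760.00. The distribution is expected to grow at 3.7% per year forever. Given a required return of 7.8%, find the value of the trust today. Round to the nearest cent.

69807.80

D₁ = D₀ × (1 + g) = 2,760.00 × 1.037 = 2,862.1200
Growing perpetuity: P = D₁ / (r − g) = 2,862.1200 / (0.078 − 0.037) = 69,807.80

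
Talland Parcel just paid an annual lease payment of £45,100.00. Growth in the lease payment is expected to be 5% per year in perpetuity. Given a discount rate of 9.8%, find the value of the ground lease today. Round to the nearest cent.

D₁ = D₀ × (1 + g) = £45,100.00 × 1.05 = £47,355.0000
Growing perpetuity: P = D₁ / (r − g) = £47,355.0000 / (0.098 − 0.05) = £986,562.50

£986562.50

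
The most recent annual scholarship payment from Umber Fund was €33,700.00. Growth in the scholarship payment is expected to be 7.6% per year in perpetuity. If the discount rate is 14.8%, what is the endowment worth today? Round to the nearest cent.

D₁ = D₀ × (1 + g) = €33,700.00 × 1.076 = €36,261.2000
Growing perpetuity: P = D₁ / (r − g) = €36,261.2000 / (0.148 − 0.076) = €503,627.78

€503627.78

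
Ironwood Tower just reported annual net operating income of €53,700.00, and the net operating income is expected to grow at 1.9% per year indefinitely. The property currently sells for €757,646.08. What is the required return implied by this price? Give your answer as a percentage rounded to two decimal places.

D₁ = €53,700.00 × 1.019 = €54,720.3000
P = D₁/(r − g) ⇒ r = D₁/P + g = €54,720.3000/€757,646.08 + 0.019 = 0.072224 + 0.019 = 0.091224

9.12%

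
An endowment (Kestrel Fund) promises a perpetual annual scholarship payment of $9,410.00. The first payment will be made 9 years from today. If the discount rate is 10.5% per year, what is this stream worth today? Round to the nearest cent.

Value at end of year 8: C / r = $9,410.00 / 0.105 = $89,619.0476
Discount to today: PV = $89,619.0476 / (1 + 0.105)^8 = $89,619.0476 / 2.222789 = $40,318.29

$40318.29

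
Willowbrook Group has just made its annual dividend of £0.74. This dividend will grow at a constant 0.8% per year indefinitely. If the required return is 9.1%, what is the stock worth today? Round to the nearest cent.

£8.99

D₁ = D₀ × (1 + g) = £0.74 × 1.008 = £0.7459
Growing perpetuity: P = D₁ / (r − g) = £0.7459 / (0.091 − 0.008) = £8.99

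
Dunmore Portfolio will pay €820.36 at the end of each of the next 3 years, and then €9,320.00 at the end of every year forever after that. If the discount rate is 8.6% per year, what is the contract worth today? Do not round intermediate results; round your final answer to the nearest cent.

€86702.69

PV of 3-year annuity: €820.36 × [1 − (1+0.086)^−3] / 0.086 = 2091.46623
Perpetuity value at year 3: €9,320.00 / 0.086 = 108372.09302
PV of perpetuity: 108372.09302 / (1+0.086)^3 = 84611.22550
Total PV = 2091.46623 + 84611.22550 = 86702.69173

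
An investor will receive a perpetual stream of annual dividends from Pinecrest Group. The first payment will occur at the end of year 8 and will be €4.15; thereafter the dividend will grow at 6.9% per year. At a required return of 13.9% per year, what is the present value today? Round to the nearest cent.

Value at end of year 7: C₁ / (r − g) = €4.15 / (0.139 − 0.069) = €59.2857
Discount to today: PV = €59.2857 / (1 + 0.139)^7 = €59.2857 / 2.486944 = €23.84

€23.84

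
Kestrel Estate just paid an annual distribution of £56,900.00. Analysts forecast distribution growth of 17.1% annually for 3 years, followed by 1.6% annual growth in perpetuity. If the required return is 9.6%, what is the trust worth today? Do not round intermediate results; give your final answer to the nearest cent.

D_1 = 66629.90000
D_2 = 78023.61290
D_3 = 91365.65071
Terminal value at year 3: TV = D_3×(1+g_2)/(r−g_2) = 92827.50112/0.08 = 1160343.76396
P_0 = D_1/(1+r)^1 + D_2/(1+r)^2 + D_3/(1+r)^3 + TV/(1+r)^3
    = 60793.70438 + 64953.85751 + 69398.69265 + 881363.39662 = 1076509.65116

£1076509.65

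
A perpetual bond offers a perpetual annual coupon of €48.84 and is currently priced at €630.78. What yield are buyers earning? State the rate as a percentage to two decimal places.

P = C/r ⇒ r = C/P = €48.84/€630.78 = 0.077428

7.74%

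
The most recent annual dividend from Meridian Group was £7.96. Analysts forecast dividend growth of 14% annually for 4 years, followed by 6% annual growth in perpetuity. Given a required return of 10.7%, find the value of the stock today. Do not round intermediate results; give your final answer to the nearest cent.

D_1 = 9.07440
D_2 = 10.34482
D_3 = 11.79309
D_4 = 13.44412
Terminal value at year 4: TV = D_4×(1+g_2)/(r−g_2) = 14.25077/0.047 = 303.20788
P_0 = D_1/(1+r)^1 + D_2/(1+r)^2 + D_3/(1+r)^3 + D_4/(1+r)^4 + TV/(1+r)^4
    = 8.19729 + 8.44165 + 8.69330 + 8.95245 + 201.90636 = 236.19106

£236.19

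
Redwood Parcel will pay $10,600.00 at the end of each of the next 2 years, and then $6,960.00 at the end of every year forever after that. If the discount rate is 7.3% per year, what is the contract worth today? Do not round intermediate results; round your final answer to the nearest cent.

PV of 2-year annuity: $10,600.00 × [1 − (1+0.073)^−2] / 0.073 = 19085.59586
Perpetuity value at year 2: $6,960.00 / 0.073 = 95342.46575
PV of perpetuity: 95342.46575 / (1+0.073)^2 = 82810.79149
Total PV = 19085.59586 + 82810.79149 = 101896.38735

$101896.39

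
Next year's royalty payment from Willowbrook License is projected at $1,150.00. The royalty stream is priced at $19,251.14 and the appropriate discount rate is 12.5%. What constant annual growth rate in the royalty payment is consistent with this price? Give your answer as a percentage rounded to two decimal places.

6.53%

P = D₁/(r−g) ⇒ g = r − D₁/P = 0.125 − $1,150.00/$19,251.14 = 0.065263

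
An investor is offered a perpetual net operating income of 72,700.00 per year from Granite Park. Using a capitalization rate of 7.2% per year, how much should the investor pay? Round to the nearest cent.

1009722.22

Level perpetuity: PV = C / r = 72,700.00 / 0.072 = 1,009,722.22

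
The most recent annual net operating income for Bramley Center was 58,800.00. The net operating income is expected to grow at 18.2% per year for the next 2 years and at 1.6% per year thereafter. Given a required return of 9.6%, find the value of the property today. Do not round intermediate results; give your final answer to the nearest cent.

D_1 = 69501.60000
D_2 = 82150.89120
Terminal value at year 2: TV = D_2×(1+g_2)/(r−g_2) = 83465.30546/0.08 = 1043316.31824
P_0 = D_1/(1+r)^1 + D_2/(1+r)^2 + TV/(1+r)^2
    = 63413.86861 + 68389.77436 + 868550.13440 = 1000353.77737

1000353.78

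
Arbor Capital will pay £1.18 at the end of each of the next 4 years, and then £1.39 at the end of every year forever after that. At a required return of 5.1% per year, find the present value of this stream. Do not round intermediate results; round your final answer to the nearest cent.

£26.51

PV of 4-year annuity: £1.18 × [1 − (1+0.051)^−4] / 0.051 = 4.17452
Perpetuity value at year 4: £1.39 / 0.051 = 27.25490
PV of perpetuity: 27.25490 / (1+0.051)^4 = 22.33746
Total PV = 4.17452 + 22.33746 = 26.51198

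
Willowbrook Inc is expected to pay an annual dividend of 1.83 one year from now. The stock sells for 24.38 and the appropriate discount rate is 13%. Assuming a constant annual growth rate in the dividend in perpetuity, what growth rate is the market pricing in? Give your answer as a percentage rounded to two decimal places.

5.49%

P = D₁/(r−g) ⇒ g = r − D₁/P = 0.13 − 1.83/24.38 = 0.054938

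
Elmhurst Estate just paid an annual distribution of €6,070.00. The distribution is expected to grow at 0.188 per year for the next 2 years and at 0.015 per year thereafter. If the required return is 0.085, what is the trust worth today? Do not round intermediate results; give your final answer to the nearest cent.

D_1 = 7211.16000
D_2 = 8566.85808
Terminal value at year 2: TV = D_2×(1+g_2)/(r−g_2) = 8695.36095/0.07 = 124219.44216
P_0 = D_1/(1+r)^1 + D_2/(1+r)^2 + TV/(1+r)^2
    = 6646.23041 + 7277.16289 + 105518.86187 = 119442.25517

€119442.26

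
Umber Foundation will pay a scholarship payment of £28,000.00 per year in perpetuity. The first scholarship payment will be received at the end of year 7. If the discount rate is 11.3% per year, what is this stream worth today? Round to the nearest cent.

£130349.27

Value at end of year 6: C / r = £28,000.00 / 0.113 = £247,787.6106
Discount to today: PV = £247,787.6106 / (1 + 0.113)^6 = £247,787.6106 / 1.900951 = £130,349.27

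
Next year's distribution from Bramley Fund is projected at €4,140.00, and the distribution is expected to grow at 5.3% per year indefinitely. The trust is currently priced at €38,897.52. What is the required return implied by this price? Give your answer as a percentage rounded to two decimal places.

15.94%

P = D₁/(r − g) ⇒ r = D₁/P + g = €4,140.0000/€38,897.52 + 0.053 = 0.106434 + 0.053 = 0.159434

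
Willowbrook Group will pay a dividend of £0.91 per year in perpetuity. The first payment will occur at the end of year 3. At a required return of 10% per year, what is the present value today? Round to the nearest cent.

Value at end of year 2: C / r = £0.91 / 0.1 = £9.1000
Discount to today: PV = £9.1000 / (1 + 0.1)^2 = £9.1000 / 1.210000 = £7.52

£7.52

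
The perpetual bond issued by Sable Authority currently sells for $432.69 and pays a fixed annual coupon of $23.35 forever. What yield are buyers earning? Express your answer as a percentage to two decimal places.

P = C/r ⇒ r = C/P = $23.35/$432.69 = 0.053965

5.40%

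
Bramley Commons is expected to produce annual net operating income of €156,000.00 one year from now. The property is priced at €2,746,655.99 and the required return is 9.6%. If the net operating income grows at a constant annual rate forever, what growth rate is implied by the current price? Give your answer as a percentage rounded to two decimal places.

3.92%

P = D₁/(r−g) ⇒ g = r − D₁/P = 0.096 − €156,000.00/€2,746,655.99 = 0.039204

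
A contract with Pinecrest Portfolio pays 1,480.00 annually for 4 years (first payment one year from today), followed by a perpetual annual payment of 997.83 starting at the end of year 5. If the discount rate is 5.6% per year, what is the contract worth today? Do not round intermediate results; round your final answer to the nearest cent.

PV of 4-year annuity: 1,480.00 × [1 − (1+0.056)^−4] / 0.056 = 5175.68039
Perpetuity value at year 4: 997.83 / 0.056 = 17818.39286
PV of perpetuity: 17818.39286 / (1+0.056)^4 = 14328.90018
Total PV = 5175.68039 + 14328.90018 = 19504.58057

19504.58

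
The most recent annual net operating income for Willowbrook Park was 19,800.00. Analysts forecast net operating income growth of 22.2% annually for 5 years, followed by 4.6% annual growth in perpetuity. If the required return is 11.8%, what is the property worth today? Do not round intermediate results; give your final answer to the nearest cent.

579059.89

D_1 = 24195.60000
D_2 = 29567.02320
D_3 = 36130.90235
D_4 = 44151.96267
D_5 = 53953.69839
Terminal value at year 5: TV = D_5×(1+g_2)/(r−g_2) = 56435.56851/0.072 = 783827.34043
P_0 = D_1/(1+r)^1 + D_2/(1+r)^2 + D_3/(1+r)^3 + D_4/(1+r)^4 + D_5/(1+r)^5 + TV/(1+r)^5
    = 21641.86047 + 23655.05679 + 25855.52719 + 28260.69251 + 30889.59413 + 448757.15923 = 579059.89031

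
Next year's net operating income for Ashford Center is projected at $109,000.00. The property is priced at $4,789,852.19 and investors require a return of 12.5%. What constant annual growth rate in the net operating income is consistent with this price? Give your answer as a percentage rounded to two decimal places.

P = D₁/(r−g) ⇒ g = r − D₁/P = 0.125 − $109,000.00/$4,789,852.19 = 0.102244

10.22%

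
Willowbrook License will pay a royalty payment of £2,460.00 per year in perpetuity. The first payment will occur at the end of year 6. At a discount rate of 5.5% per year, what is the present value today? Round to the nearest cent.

Value at end of year 5: C / r = £2,460.00 / 0.055 = £44,727.2727
Discount to today: PV = £44,727.2727 / (1 + 0.055)^5 = £44,727.2727 / 1.306960 = £34,222.37

£34222.37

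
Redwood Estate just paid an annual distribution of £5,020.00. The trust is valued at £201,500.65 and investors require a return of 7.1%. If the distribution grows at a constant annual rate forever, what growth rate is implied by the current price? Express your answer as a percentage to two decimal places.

4.50%

P = D₀(1+g)/(r−g) ⇒ P(r−g) = D₀(1+g) ⇒ g(P+D₀) = P·r − D₀
g = (P·r − D₀)/(P + D₀) = (£201,500.65×0.071 − £5,020.00) / (£201,500.65 + £5,020.00) = 0.044967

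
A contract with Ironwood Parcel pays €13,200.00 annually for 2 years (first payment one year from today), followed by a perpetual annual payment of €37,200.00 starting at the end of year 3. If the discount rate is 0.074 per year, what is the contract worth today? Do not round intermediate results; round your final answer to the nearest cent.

PV of 2-year annuity: €13,200.00 × [1 − (1+0.074)^−2] / 0.074 = 23734.17392
Perpetuity value at year 2: €37,200.00 / 0.074 = 502702.70270
PV of perpetuity: 502702.70270 / (1+0.074)^2 = 435815.48528
Total PV = 23734.17392 + 435815.48528 = 459549.65921

€459549.66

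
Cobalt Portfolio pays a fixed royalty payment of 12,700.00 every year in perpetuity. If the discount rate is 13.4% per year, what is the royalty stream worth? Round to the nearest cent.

94776.12

Level perpetuity: PV = C / r = 12,700.00 / 0.134 = 94,776.12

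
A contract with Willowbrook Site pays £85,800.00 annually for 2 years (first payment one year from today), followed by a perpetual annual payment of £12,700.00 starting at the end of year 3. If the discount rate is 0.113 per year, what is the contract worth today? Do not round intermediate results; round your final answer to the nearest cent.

£237077.92

PV of 2-year annuity: £85,800.00 × [1 − (1+0.113)^−2] / 0.113 = 146351.25677
Perpetuity value at year 2: £12,700.00 / 0.113 = 112389.38053
PV of perpetuity: 112389.38053 / (1+0.113)^2 = 90726.66537
Total PV = 146351.25677 + 90726.66537 = 237077.92214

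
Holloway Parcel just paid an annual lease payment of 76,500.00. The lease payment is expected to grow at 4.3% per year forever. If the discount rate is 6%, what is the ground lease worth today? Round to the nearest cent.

4693500.00

D₁ = D₀ × (1 + g) = 76,500.00 × 1.043 = 79,789.5000
Growing perpetuity: P = D₁ / (r − g) = 79,789.5000 / (0.06 − 0.043) = 4,693,500.00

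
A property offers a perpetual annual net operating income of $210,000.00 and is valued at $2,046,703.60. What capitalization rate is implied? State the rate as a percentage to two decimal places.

P = C/r ⇒ r = C/P = $210,000.00/$2,046,703.60 = 0.102604

10.26%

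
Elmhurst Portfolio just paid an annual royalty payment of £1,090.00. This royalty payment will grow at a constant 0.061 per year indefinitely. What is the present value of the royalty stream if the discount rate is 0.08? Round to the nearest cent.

£60867.89

D₁ = D₀ × (1 + g) = £1,090.00 × 1.061 = £1,156.4900
Growing perpetuity: P = D₁ / (r − g) = £1,156.4900 / (0.08 − 0.061) = £60,867.89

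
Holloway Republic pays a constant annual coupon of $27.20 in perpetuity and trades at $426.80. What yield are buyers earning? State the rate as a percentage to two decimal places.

6.37%

P = C/r ⇒ r = C/P = $27.20/$426.80 = 0.063730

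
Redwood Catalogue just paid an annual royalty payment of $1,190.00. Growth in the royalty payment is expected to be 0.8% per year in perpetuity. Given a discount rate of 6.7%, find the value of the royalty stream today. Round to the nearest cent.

$20330.85

D₁ = D₀ × (1 + g) = $1,190.00 × 1.008 = $1,199.5200
Growing perpetuity: P = D₁ / (r − g) = $1,199.5200 / (0.067 − 0.008) = $20,330.85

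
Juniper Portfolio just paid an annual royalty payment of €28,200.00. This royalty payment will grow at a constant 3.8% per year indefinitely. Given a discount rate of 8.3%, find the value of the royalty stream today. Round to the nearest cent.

D₁ = D₀ × (1 + g) = €28,200.00 × 1.038 = €29,271.6000
Growing perpetuity: P = D₁ / (r − g) = €29,271.6000 / (0.083 − 0.038) = €650,480.00

€650480.00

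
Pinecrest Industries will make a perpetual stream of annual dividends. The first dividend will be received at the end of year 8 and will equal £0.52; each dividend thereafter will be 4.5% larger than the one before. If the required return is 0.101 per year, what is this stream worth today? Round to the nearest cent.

£4.73

Value at end of year 7: C₁ / (r − g) = £0.52 / (0.101 − 0.045) = £9.2857
Discount to today: PV = £9.2857 / (1 + 0.101)^7 = £9.2857 / 1.961152 = £4.73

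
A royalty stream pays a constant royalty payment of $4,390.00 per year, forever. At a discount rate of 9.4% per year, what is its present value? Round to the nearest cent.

Level perpetuity: PV = C / r = $4,390.00 / 0.094 = $46,702.13

$46702.13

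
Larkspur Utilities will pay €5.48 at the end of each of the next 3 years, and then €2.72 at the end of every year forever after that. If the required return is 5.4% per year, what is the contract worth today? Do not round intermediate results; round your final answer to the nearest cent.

PV of 3-year annuity: €5.48 × [1 − (1+0.054)^−3] / 0.054 = 14.81225
Perpetuity value at year 3: €2.72 / 0.054 = 50.37037
PV of perpetuity: 50.37037 / (1+0.054)^3 = 43.01831
Total PV = 14.81225 + 43.01831 = 57.83055

€57.83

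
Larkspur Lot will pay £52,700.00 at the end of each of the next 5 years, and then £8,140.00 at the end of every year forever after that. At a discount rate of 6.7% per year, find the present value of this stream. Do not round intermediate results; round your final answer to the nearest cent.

£305674.36

PV of 5-year annuity: £52,700.00 × [1 − (1+0.067)^−5] / 0.067 = 217827.24048
Perpetuity value at year 5: £8,140.00 / 0.067 = 121492.53731
PV of perpetuity: 121492.53731 / (1+0.067)^5 = 87847.11535
Total PV = 217827.24048 + 87847.11535 = 305674.35583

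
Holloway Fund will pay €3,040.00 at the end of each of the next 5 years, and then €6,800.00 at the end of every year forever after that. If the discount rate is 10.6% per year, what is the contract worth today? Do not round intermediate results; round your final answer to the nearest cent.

PV of 5-year annuity: €3,040.00 × [1 − (1+0.106)^−5] / 0.106 = 11349.50383
Perpetuity value at year 5: €6,800.00 / 0.106 = 64150.94340
PV of perpetuity: 64150.94340 / (1+0.106)^5 = 38763.89536
Total PV = 11349.50383 + 38763.89536 = 50113.39919

€50113.40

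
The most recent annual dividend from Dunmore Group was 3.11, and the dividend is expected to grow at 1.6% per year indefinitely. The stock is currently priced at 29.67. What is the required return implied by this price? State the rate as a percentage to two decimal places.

12.25%

D₁ = 3.11 × 1.016 = 3.1598
P = D₁/(r − g) ⇒ r = D₁/P + g = 3.1598/29.67 + 0.016 = 0.106497 + 0.016 = 0.122497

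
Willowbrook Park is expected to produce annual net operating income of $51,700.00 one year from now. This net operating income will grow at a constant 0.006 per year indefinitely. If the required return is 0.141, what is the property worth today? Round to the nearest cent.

$382962.96

Growing perpetuity: P = D₁ / (r − g) = $51,700.0000 / (0.141 − 0.006) = $382,962.96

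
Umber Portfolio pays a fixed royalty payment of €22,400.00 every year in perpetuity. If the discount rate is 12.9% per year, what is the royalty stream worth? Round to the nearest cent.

Level perpetuity: PV = C / r = €22,400.00 / 0.129 = €173,643.41

€173643.41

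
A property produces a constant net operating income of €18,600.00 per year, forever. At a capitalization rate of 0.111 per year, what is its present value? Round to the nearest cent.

Level perpetuity: PV = C / r = €18,600.00 / 0.111 = €167,567.57

€167567.57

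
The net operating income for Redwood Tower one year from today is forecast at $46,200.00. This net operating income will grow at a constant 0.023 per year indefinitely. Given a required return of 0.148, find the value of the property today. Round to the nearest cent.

$369600.00

Growing perpetuity: P = D₁ / (r − g) = $46,200.0000 / (0.148 − 0.023) = $369,600.00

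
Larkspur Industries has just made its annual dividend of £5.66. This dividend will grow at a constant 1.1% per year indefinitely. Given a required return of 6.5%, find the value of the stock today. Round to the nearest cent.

£105.97

D₁ = D₀ × (1 + g) = £5.66 × 1.011 = £5.7223
Growing perpetuity: P = D₁ / (r − g) = £5.7223 / (0.065 − 0.011) = £105.97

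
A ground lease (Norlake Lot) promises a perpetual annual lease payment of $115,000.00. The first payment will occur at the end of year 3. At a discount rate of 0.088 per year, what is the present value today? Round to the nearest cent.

$1103970.27

Value at end of year 2: C / r = $115,000.00 / 0.088 = $1,306,818.1818
Discount to today: PV = $1,306,818.1818 / (1 + 0.088)^2 = $1,306,818.1818 / 1.183744 = $1,103,970.27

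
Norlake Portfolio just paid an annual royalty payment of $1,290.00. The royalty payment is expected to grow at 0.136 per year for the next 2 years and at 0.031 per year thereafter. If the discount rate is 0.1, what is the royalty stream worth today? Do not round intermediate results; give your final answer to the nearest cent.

$23265.55

D_1 = 1465.44000
D_2 = 1664.73984
Terminal value at year 2: TV = D_2×(1+g_2)/(r−g_2) = 1716.34678/0.069 = 24874.59094
P_0 = D_1/(1+r)^1 + D_2/(1+r)^2 + TV/(1+r)^2
    = 1332.21818 + 1375.81805 + 20557.51318 = 23265.54941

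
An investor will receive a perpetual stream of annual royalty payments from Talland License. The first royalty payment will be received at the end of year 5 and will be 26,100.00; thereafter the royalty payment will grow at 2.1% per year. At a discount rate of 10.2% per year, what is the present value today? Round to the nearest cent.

Value at end of year 4: C₁ / (r − g) = 26,100.00 / (0.102 − 0.021) = 322,222.2222
Discount to today: PV = 322,222.2222 / (1 + 0.102)^4 = 322,222.2222 / 1.474777 = 218,488.77

218488.77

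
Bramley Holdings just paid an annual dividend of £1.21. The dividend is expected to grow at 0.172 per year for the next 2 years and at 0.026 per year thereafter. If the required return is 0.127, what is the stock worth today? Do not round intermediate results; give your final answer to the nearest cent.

D_1 = 1.41812
D_2 = 1.66204
Terminal value at year 2: TV = D_2×(1+g_2)/(r−g_2) = 1.70525/0.101 = 16.88366
P_0 = D_1/(1+r)^1 + D_2/(1+r)^2 + TV/(1+r)^2
    = 1.25831 + 1.30856 + 13.29287 = 15.85974

£15.86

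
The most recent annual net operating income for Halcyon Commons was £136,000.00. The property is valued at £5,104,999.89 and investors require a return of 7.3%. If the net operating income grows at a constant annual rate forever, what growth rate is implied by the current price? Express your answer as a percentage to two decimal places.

P = D₀(1+g)/(r−g) ⇒ P(r−g) = D₀(1+g) ⇒ g(P+D₀) = P·r − D₀
g = (P·r − D₀)/(P + D₀) = (£5,104,999.89×0.073 − £136,000.00) / (£5,104,999.89 + £136,000.00) = 0.045156

4.52%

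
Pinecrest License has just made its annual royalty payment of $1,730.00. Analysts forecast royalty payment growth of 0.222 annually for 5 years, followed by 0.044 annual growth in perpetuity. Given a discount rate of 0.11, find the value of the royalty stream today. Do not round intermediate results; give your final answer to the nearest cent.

$55901.50

D_1 = 2114.06000
D_2 = 2583.38132
D_3 = 3156.89197
D_4 = 3857.72199
D_5 = 4714.13627
Terminal value at year 5: TV = D_5×(1+g_2)/(r−g_2) = 4921.55827/0.066 = 74569.06468
P_0 = D_1/(1+r)^1 + D_2/(1+r)^2 + D_3/(1+r)^3 + D_4/(1+r)^4 + D_5/(1+r)^5 + TV/(1+r)^5
    = 1904.55856 + 2096.73023 + 2308.29220 + 2541.20097 + 2797.61043 + 44253.11047 = 55901.50286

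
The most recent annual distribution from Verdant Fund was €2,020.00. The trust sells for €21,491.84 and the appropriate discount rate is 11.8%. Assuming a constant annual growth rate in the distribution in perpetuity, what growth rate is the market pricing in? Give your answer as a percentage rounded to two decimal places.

2.19%

P = D₀(1+g)/(r−g) ⇒ P(r−g) = D₀(1+g) ⇒ g(P+D₀) = P·r − D₀
g = (P·r − D₀)/(P + D₀) = (€21,491.84×0.118 − €2,020.00) / (€21,491.84 + €2,020.00) = 0.021948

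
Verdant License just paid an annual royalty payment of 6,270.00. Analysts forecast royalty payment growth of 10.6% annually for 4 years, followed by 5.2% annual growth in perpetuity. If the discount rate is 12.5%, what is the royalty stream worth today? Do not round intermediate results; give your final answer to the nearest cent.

D_1 = 6934.62000
D_2 = 7669.68972
D_3 = 8482.67683
D_4 = 9381.84057
Terminal value at year 4: TV = D_4×(1+g_2)/(r−g_2) = 9869.69628/0.073 = 135201.31896
P_0 = D_1/(1+r)^1 + D_2/(1+r)^2 + D_3/(1+r)^3 + D_4/(1+r)^4 + TV/(1+r)^4
    = 6164.10667 + 6060.00175 + 5957.65506 + 5857.03688 + 84405.51783 = 108444.31819

108444.32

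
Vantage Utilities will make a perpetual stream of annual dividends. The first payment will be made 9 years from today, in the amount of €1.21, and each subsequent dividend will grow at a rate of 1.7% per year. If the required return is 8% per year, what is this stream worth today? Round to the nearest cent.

Value at end of year 8: C₁ / (r − g) = €1.21 / (0.08 − 0.017) = €19.2063
Discount to today: PV = €19.2063 / (1 + 0.08)^8 = €19.2063 / 1.850930 = €10.38

€10.38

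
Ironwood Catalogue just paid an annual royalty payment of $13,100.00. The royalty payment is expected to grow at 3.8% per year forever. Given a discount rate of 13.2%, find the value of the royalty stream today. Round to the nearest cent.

$144657.45

D₁ = D₀ × (1 + g) = $13,100.00 × 1.038 = $13,597.8000
Growing perpetuity: P = D₁ / (r − g) = $13,597.8000 / (0.132 − 0.038) = $144,657.45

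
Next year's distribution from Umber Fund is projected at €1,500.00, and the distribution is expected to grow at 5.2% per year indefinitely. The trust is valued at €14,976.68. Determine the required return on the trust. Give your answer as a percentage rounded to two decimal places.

15.22%

P = D₁/(r − g) ⇒ r = D₁/P + g = €1,500.0000/€14,976.68 + 0.052 = 0.100156 + 0.052 = 0.152156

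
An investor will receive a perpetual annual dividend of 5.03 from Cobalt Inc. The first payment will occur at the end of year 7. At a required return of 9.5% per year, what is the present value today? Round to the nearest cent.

Value at end of year 6: C / r = 5.03 / 0.095 = 52.9474
Discount to today: PV = 52.9474 / (1 + 0.095)^6 = 52.9474 / 1.723791 = 30.72

30.72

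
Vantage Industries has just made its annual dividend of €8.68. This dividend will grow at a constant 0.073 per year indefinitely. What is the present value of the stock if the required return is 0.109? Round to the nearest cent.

€258.71

D₁ = D₀ × (1 + g) = €8.68 × 1.073 = €9.3136
Growing perpetuity: P = D₁ / (r − g) = €9.3136 / (0.109 − 0.073) = €258.71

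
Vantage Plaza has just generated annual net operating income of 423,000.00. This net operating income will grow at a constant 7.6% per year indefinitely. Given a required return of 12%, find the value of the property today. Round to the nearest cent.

10344272.73

D₁ = D₀ × (1 + g) = 423,000.00 × 1.076 = 455,148.0000
Growing perpetuity: P = D₁ / (r − g) = 455,148.0000 / (0.12 − 0.076) = 10,344,272.73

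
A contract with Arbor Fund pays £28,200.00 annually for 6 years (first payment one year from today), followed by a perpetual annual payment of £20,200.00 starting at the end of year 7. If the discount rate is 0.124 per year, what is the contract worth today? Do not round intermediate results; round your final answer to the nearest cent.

£195425.22

PV of 6-year annuity: £28,200.00 × [1 − (1+0.124)^−6] / 0.124 = 114640.01301
Perpetuity value at year 6: £20,200.00 / 0.124 = 162903.22581
PV of perpetuity: 162903.22581 / (1+0.124)^6 = 80785.20230
Total PV = 114640.01301 + 80785.20230 = 195425.21531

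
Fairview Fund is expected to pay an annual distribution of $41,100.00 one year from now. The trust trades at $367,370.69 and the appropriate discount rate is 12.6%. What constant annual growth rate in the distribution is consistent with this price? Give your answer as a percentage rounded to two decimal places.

1.41%

P = D₁/(r−g) ⇒ g = r − D₁/P = 0.126 − $41,100.00/$367,370.69 = 0.014124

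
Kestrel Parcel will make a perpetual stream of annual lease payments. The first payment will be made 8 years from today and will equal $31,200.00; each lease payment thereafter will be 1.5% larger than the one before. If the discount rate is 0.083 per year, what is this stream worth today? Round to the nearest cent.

Value at end of year 7: C₁ / (r − g) = $31,200.00 / (0.083 − 0.015) = $458,823.5294
Discount to today: PV = $458,823.5294 / (1 + 0.083)^7 = $458,823.5294 / 1.747428 = $262,570.83

$262570.83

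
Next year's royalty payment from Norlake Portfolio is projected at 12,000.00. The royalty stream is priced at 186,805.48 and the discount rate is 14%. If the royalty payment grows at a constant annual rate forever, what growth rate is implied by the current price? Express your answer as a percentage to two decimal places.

P = D₁/(r−g) ⇒ g = r − D₁/P = 0.14 − 12,000.00/186,805.48 = 0.075762

7.58%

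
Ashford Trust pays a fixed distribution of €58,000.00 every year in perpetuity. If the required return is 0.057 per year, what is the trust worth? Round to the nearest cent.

€1017543.86

Level perpetuity: PV = C / r = €58,000.00 / 0.057 = €1,017,543.86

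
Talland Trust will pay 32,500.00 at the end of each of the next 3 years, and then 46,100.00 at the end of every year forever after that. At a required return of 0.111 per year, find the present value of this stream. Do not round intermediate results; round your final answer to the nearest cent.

PV of 3-year annuity: 32,500.00 × [1 − (1+0.111)^−3] / 0.111 = 79282.80025
Perpetuity value at year 3: 46,100.00 / 0.111 = 415315.31532
PV of perpetuity: 415315.31532 / (1+0.111)^3 = 302855.71249
Total PV = 79282.80025 + 302855.71249 = 382138.51275

382138.51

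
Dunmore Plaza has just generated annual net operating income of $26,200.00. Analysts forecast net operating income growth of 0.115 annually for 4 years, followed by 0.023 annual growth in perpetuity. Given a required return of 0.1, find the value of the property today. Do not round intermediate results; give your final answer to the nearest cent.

D_1 = 29213.00000
D_2 = 32572.49500
D_3 = 36318.33192
D_4 = 40494.94010
Terminal value at year 4: TV = D_4×(1+g_2)/(r−g_2) = 41426.32372/0.077 = 538004.20414
P_0 = D_1/(1+r)^1 + D_2/(1+r)^2 + D_3/(1+r)^3 + D_4/(1+r)^4 + TV/(1+r)^4
    = 26557.27273 + 26919.41736 + 27286.50032 + 27658.58896 + 367464.11047 = 475885.88983

$475885.89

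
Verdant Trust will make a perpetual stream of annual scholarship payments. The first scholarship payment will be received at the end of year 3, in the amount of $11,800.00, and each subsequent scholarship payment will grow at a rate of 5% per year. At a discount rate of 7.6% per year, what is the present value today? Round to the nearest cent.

Value at end of year 2: C₁ / (r − g) = $11,800.00 / (0.076 − 0.05) = $453,846.1538
Discount to today: PV = $453,846.1538 / (1 + 0.076)^2 = $453,846.1538 / 1.157776 = $391,998.24

$391998.24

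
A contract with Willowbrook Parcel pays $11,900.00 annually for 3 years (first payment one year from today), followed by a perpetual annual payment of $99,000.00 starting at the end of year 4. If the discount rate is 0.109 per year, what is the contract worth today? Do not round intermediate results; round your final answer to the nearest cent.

$695038.59

PV of 3-year annuity: $11,900.00 × [1 − (1+0.109)^−3] / 0.109 = 29130.85716
Perpetuity value at year 3: $99,000.00 / 0.109 = 908256.88073
PV of perpetuity: 908256.88073 / (1+0.109)^3 = 665907.73292
Total PV = 29130.85716 + 665907.73292 = 695038.59008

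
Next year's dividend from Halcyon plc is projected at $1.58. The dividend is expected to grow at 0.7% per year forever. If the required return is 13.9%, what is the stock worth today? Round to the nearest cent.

Growing perpetuity: P = D₁ / (r − g) = $1.5800 / (0.139 − 0.007) = $11.97

$11.97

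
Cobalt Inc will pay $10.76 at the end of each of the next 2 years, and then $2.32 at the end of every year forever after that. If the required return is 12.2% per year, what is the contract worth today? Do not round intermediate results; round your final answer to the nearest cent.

PV of 2-year annuity: $10.76 × [1 − (1+0.122)^−2] / 0.122 = 18.13727
Perpetuity value at year 2: $2.32 / 0.122 = 19.01639
PV of perpetuity: 19.01639 / (1+0.122)^2 = 15.10576
Total PV = 18.13727 + 15.10576 = 33.24303

$33.24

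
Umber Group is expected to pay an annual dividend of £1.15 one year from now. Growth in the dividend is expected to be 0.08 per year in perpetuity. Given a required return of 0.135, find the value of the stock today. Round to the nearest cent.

£20.91

Growing perpetuity: P = D₁ / (r − g) = £1.1500 / (0.135 − 0.08) = £20.91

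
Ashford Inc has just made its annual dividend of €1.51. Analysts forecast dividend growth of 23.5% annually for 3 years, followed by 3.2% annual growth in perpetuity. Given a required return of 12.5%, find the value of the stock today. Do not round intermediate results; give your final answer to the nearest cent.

€27.64

D_1 = 1.86485
D_2 = 2.30309
D_3 = 2.84432
Terminal value at year 3: TV = D_3×(1+g_2)/(r−g_2) = 2.93533/0.093 = 31.56273
P_0 = D_1/(1+r)^1 + D_2/(1+r)^2 + D_3/(1+r)^3 + TV/(1+r)^3
    = 1.65764 + 1.81973 + 1.99765 + 22.16751 = 27.64254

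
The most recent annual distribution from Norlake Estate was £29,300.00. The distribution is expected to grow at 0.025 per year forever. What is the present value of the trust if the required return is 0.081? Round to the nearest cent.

£536294.64

D₁ = D₀ × (1 + g) = £29,300.00 × 1.025 = £30,032.5000
Growing perpetuity: P = D₁ / (r − g) = £30,032.5000 / (0.081 − 0.025) = £536,294.64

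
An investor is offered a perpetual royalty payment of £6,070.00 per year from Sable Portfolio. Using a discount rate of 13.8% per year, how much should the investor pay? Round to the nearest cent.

Level perpetuity: PV = C / r = £6,070.00 / 0.138 = £43,985.51

£43985.51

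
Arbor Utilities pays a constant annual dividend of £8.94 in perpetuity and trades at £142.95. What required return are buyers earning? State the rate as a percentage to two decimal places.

P = C/r ⇒ r = C/P = £8.94/£142.95 = 0.062539

6.25%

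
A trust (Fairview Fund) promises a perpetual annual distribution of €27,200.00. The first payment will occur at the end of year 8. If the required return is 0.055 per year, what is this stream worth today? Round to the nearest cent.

Value at end of year 7: C / r = €27,200.00 / 0.055 = €494,545.4545
Discount to today: PV = €494,545.4545 / (1 + 0.055)^7 = €494,545.4545 / 1.454679 = €339,968.75

€339968.75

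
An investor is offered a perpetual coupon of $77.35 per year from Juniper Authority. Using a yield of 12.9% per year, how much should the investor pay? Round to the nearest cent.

Level perpetuity: PV = C / r = $77.35 / 0.129 = $599.61

$599.61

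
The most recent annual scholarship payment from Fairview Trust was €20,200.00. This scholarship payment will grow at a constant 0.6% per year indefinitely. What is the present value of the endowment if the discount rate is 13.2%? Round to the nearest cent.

€161279.37

D₁ = D₀ × (1 + g) = €20,200.00 × 1.006 = €20,321.2000
Growing perpetuity: P = D₁ / (r − g) = €20,321.2000 / (0.132 − 0.006) = €161,279.37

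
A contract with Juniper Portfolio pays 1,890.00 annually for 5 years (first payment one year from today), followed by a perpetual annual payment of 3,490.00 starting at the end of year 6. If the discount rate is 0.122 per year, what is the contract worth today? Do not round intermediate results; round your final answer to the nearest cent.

22867.38

PV of 5-year annuity: 1,890.00 × [1 − (1+0.122)^−5] / 0.122 = 6779.40563
Perpetuity value at year 5: 3,490.00 / 0.122 = 28606.55738
PV of perpetuity: 28606.55738 / (1+0.122)^5 = 16087.97237
Total PV = 6779.40563 + 16087.97237 = 22867.37800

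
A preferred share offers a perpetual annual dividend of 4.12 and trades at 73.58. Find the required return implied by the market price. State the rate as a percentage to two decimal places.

5.60%

P = C/r ⇒ r = C/P = 4.12/73.58 = 0.055993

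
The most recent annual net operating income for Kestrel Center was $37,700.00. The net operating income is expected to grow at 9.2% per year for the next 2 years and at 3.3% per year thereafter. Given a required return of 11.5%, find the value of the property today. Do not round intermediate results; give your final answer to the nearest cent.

D_1 = 41168.40000
D_2 = 44955.89280
Terminal value at year 2: TV = D_2×(1+g_2)/(r−g_2) = 46439.43726/0.082 = 566334.60076
P_0 = D_1/(1+r)^1 + D_2/(1+r)^2 + TV/(1+r)^2
    = 36922.33184 + 36160.70526 + 455536.68947 = 528619.72657

$528619.73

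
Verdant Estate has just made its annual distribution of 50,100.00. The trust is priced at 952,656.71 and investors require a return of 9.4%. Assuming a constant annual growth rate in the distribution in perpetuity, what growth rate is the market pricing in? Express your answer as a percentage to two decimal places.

3.93%

P = D₀(1+g)/(r−g) ⇒ P(r−g) = D₀(1+g) ⇒ g(P+D₀) = P·r − D₀
g = (P·r − D₀)/(P + D₀) = (952,656.71×0.094 − 50,100.00) / (952,656.71 + 50,100.00) = 0.039341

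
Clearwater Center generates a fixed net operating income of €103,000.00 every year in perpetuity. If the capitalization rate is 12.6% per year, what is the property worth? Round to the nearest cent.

Level perpetuity: PV = C / r = €103,000.00 / 0.126 = €817,460.32

€817460.32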